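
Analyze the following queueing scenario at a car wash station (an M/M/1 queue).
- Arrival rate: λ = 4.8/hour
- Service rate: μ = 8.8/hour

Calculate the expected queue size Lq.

ρ = λ/μ = 4.8/8.8 = 0.5455
For M/M/1: Lq = λ²/(μ(μ-λ))
Lq = 23.04/(8.8 × 4.00)
Lq = 0.6545 cars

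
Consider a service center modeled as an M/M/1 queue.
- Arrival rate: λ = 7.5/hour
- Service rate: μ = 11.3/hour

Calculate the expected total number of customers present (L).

ρ = λ/μ = 7.5/11.3 = 0.6637
For M/M/1: L = λ/(μ-λ)
L = 7.5/(11.3-7.5) = 7.5/3.80
L = 1.9737 customers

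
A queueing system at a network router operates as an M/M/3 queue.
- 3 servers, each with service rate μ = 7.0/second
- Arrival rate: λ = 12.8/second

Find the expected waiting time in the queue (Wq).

Traffic intensity: ρ = λ/(cμ) = 12.8/(3×7.0) = 0.6095
Since ρ = 0.6095 < 1, system is stable.
Offered load a = λ/μ = cρ = 12.8/7.0 = 1.8286
P₀ = [ Σₙ₌₀^2 aⁿ/n! + a^3/(3!(1-ρ)) ]⁻¹
Σ = a^0/0! + a^1/1! + a^2/2! = 1.0000 + 1.8286 + 1.6718 = 4.5004
a^3/(3!(1-ρ)) = 6.1141/(6 × 0.39048) = 2.6097
P₀ = 1/(4.5004 + 2.6097) = 0.1406
Lq = P₀·a^3·ρ / (3!(1-ρ)²) = 0.14064 × 6.1141 × 0.60952 / (6 × 0.15247) = 0.5729
Wq = Lq/λ = 0.5729/12.8 = 0.04476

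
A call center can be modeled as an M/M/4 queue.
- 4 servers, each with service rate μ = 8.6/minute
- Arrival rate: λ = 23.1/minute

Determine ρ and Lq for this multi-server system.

Traffic intensity: ρ = λ/(cμ) = 23.1/(4×8.6) = 0.6715
Since ρ = 0.6715 < 1, system is stable.
Offered load a = λ/μ = cρ = 23.1/8.6 = 2.6860
P₀ = [ Σₙ₌₀^3 aⁿ/n! + a^4/(4!(1-ρ)) ]⁻¹
Σ = a^0/0! + a^1/1! + a^2/2! + a^3/3! = 1.00000 + 2.68605 + 3.60742 + 3.22990 = 10.5234
a^4/(4!(1-ρ)) = 52.0540/(24 × 0.32849) = 6.6027
P₀ = 1/(10.5234 + 6.6027) = 0.05839
Lq = P₀·a^4·ρ / (4!(1-ρ)²) = 0.05839 × 52.0540 × 0.6715 / (24 × 0.1079) = 0.7881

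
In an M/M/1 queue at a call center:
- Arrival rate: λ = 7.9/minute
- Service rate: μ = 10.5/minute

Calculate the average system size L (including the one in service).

ρ = λ/μ = 7.9/10.5 = 0.7524
For M/M/1: L = λ/(μ-λ)
L = 7.9/(10.5-7.9) = 7.9/2.60
L = 3.0385 calls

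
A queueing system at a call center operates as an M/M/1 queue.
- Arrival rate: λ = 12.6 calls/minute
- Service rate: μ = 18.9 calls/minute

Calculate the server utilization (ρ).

Server utilization: ρ = λ/μ
ρ = 12.6/18.9 = 0.6667
The server is busy 66.67% of the time.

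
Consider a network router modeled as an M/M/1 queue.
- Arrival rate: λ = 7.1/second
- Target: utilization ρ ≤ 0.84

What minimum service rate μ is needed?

ρ = λ/μ, so μ = λ/ρ
μ ≥ 7.1/0.84 = 8.4524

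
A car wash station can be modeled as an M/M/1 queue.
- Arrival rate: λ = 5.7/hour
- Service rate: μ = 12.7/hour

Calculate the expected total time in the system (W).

First, compute utilization: ρ = λ/μ = 5.7/12.7 = 0.4488
For M/M/1: W = 1/(μ-λ)
W = 1/(12.7-5.7) = 1/7.00
W = 0.1429 hours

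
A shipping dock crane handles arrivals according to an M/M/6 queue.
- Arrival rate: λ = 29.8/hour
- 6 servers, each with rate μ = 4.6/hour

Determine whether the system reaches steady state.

Stability requires ρ = λ/(cμ) < 1
ρ = 29.8/(6 × 4.6) = 29.8/27.60 = 1.0797
Since 1.0797 ≥ 1, the system is UNSTABLE.
Need c > λ/μ = 29.8/4.6 = 6.48.
Minimum servers needed: c = 7.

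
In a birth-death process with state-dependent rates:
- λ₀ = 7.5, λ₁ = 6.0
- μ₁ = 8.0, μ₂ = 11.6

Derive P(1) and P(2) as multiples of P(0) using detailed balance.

Balance equations:
State 0: λ₀P₀ = μ₁P₁ → P₁ = (λ₀/μ₁)P₀ = (7.5/8.0)P₀ = 0.9375P₀
State 1: P₂ = (λ₀λ₁)/(μ₁μ₂)P₀ = (7.5×6.0)/(8.0×11.6)P₀ = 0.4849P₀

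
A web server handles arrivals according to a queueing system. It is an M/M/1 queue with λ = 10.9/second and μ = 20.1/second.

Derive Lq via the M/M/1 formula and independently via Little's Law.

Method 1 (direct): Lq = λ²/(μ(μ-λ)) = 118.81/(20.1 × 9.20) = 0.6425

Method 2 (Little's Law):
W = 1/(μ-λ) = 1/9.20 = 0.1086957
Wq = W - 1/μ = 0.1086957 - 0.04975124 = 0.058944
Lq = λWq = 10.9 × 0.058944 = 0.6425 ✔ (matches Method 1)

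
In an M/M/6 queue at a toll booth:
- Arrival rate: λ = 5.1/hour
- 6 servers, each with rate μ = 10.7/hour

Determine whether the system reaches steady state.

Stability requires ρ = λ/(cμ) < 1
ρ = 5.1/(6 × 10.7) = 5.1/64.20 = 0.07944
Since 0.07944 < 1, the system is STABLE.
The servers are busy 7.94% of the time.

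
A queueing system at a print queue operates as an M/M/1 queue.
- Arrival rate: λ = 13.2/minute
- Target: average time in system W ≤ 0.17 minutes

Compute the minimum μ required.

For M/M/1: W = 1/(μ-λ)
Need W ≤ 0.17, so 1/(μ-λ) ≤ 0.17
μ - λ ≥ 1/0.17 = 5.8824
μ ≥ 13.2 + 5.8824 = 19.0824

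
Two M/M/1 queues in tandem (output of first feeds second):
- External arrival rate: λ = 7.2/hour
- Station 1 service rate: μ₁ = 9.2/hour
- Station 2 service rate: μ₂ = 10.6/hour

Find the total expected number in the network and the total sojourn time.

By Jackson's theorem, each station behaves as independent M/M/1.
Station 1: ρ₁ = 7.2/9.2 = 0.7826, L₁ = ρ₁/(1-ρ₁) = λ/(μ₁-λ) = 7.2/2.00 = 3.6000
Station 2: ρ₂ = 7.2/10.6 = 0.6792, L₂ = ρ₂/(1-ρ₂) = λ/(μ₂-λ) = 7.2/3.40 = 2.1176
Total: L = L₁ + L₂ = 3.6000 + 2.1176 = 5.7176
W = L/λ = 5.7176/7.2 = 0.7941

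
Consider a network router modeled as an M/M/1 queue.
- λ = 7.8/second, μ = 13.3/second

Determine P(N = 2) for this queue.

ρ = λ/μ = 7.8/13.3 = 0.5865
P(n) = (1-ρ)ρⁿ
P(2) = (1-0.5865) × 0.5865^2
P(2) = 0.4135 × 0.3440
P(2) = 0.1422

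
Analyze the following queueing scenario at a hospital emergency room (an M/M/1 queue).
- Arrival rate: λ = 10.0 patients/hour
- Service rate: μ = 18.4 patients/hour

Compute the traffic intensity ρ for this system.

Server utilization: ρ = λ/μ
ρ = 10.0/18.4 = 0.5435
The server is busy 54.35% of the time.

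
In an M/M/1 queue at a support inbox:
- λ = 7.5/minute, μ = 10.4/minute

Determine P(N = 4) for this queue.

ρ = λ/μ = 7.5/10.4 = 0.72115
P(n) = (1-ρ)ρⁿ
P(4) = (1-0.72115) × 0.72115^4
P(4) = 0.27885 × 0.27046
P(4) = 0.07542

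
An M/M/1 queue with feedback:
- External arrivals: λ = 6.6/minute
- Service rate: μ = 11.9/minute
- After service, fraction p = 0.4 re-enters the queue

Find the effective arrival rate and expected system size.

Effective arrival rate: λ_eff = λ/(1-p) = 6.6/(1-0.4) = 6.6/0.60 = 11.0000
ρ = λ_eff/μ = 11.0000/11.9 = 0.9243697
L = ρ/(1-ρ) = 0.9243697/(1-0.9243697) = 12.2222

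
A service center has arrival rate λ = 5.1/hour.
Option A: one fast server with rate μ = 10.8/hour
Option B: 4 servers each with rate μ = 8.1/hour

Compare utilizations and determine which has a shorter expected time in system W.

Option A: single server μ = 10.8 (M/M/1)
  ρ_A = 5.1/10.8 = 0.4722
  W_A = 1/(μ-λ) = 1/(10.8-5.1) = 1/5.70 = 0.1754

Option B: 4 servers μ = 8.1 (M/M/4)
  ρ_B = λ/(cμ) = 5.1/(4×8.1) = 0.1574
  Offered load a = λ/μ = cρ = 5.1/8.1 = 0.6296
  P₀ = [ Σₙ₌₀^3 aⁿ/n! + a^4/(4!(1-ρ)) ]⁻¹
  Σ = a^0/0! + a^1/1! + a^2/2! + a^3/3! = 1.0000 + 0.6296 + 0.1982 + 0.04160 = 1.8694
  a^4/(4!(1-ρ)) = 0.15716/(24 × 0.84259) = 0.007772
  P₀ = 1/(1.8694 + 0.007772) = 0.5327
  Lq = P₀·a^4·ρ / (4!(1-ρ)²) = 0.53270 × 0.15716 × 0.15741 / (24 × 0.70996) = 0.0007734
  Wq_B = Lq/λ = 0.0007734/5.1 = 0.00015165
  W_B = Wq_B + 1/μ = 0.00015165 + 0.12346 = 0.1236

Since W_B = 0.1236 < W_A = 0.1754, Option B (multiple servers) has the shorter time in system.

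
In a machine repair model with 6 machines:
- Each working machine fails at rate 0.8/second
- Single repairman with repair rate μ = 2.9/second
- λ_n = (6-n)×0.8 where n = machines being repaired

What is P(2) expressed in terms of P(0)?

P(2)/P(0) = ∏_{i=0}^{2-1} λ_i/μ_{i+1}
= (6-0)×0.8/2.9 × (6-1)×0.8/2.9
= 2.2830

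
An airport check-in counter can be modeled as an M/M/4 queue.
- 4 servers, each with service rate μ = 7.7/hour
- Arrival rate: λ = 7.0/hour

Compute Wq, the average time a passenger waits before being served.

Traffic intensity: ρ = λ/(cμ) = 7.0/(4×7.7) = 0.2273
Since ρ = 0.2273 < 1, system is stable.
Offered load a = λ/μ = cρ = 7.0/7.7 = 0.9091
P₀ = [ Σₙ₌₀^3 aⁿ/n! + a^4/(4!(1-ρ)) ]⁻¹
Σ = a^0/0! + a^1/1! + a^2/2! + a^3/3! = 1.0000 + 0.9091 + 0.4132 + 0.1252 = 2.4475
a^4/(4!(1-ρ)) = 0.6830/(24 × 0.7727) = 0.03683
P₀ = 1/(2.4475 + 0.03683) = 0.4025
Lq = P₀·a^4·ρ / (4!(1-ρ)²) = 0.4025 × 0.6830 × 0.2273 / (24 × 0.5971) = 0.004360
Wq = Lq/λ = 0.004360/7.0 = 0.0006229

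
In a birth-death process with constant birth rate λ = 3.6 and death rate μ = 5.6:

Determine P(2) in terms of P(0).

For constant rates: P(n)/P(0) = (λ/μ)^n
P(2)/P(0) = (3.6/5.6)^2 = 0.6429^2 = 0.4133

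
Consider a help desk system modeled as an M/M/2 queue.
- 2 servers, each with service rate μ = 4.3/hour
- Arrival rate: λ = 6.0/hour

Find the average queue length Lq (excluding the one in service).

Traffic intensity: ρ = λ/(cμ) = 6.0/(2×4.3) = 0.6977
Since ρ = 0.6977 < 1, system is stable.
Offered load a = λ/μ = cρ = 6.0/4.3 = 1.3953
P₀ = [ Σₙ₌₀^1 aⁿ/n! + a^2/(2!(1-ρ)) ]⁻¹
Σ = a^0/0! + a^1/1! = 1.0000 + 1.3953 = 2.3953
a^2/(2!(1-ρ)) = 1.9470/(2 × 0.30233) = 3.2200
P₀ = 1/(2.3953 + 3.2200) = 0.1781
Lq = P₀·a^2·ρ / (2!(1-ρ)²) = 0.17808 × 1.9470 × 0.69767 / (2 × 0.091401) = 1.3233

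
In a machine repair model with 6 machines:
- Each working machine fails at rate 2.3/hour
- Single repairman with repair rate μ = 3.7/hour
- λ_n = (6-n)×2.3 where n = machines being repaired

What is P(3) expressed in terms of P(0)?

P(3)/P(0) = ∏_{i=0}^{3-1} λ_i/μ_{i+1}
= (6-0)×2.3/3.7 × (6-1)×2.3/3.7 × (6-2)×2.3/3.7
= 28.8244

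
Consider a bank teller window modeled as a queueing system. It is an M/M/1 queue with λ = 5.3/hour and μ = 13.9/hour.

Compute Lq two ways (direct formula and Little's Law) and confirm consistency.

Method 1 (direct): Lq = λ²/(μ(μ-λ)) = 28.09/(13.9 × 8.60) = 0.2350

Method 2 (Little's Law):
W = 1/(μ-λ) = 1/8.60 = 0.11628
Wq = W - 1/μ = 0.11628 - 0.071942 = 0.04434
Lq = λWq = 5.3 × 0.04434 = 0.2350 ✔ (matches Method 1)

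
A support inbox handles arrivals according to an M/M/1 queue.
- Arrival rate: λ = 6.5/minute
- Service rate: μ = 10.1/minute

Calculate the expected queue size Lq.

ρ = λ/μ = 6.5/10.1 = 0.6436
For M/M/1: Lq = λ²/(μ(μ-λ))
Lq = 42.25/(10.1 × 3.60)
Lq = 1.1620 emails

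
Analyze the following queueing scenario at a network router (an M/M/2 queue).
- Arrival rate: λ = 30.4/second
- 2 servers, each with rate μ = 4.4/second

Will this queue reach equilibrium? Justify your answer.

Stability requires ρ = λ/(cμ) < 1
ρ = 30.4/(2 × 4.4) = 30.4/8.80 = 3.4545
Since 3.4545 ≥ 1, the system is UNSTABLE.
Need c > λ/μ = 30.4/4.4 = 6.91.
Minimum servers needed: c = 7.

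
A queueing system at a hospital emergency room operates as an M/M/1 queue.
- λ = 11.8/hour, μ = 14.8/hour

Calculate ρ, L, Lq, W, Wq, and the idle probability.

Step 1: ρ = λ/μ = 11.8/14.8 = 0.7973
Step 2: L = λ/(μ-λ) = 11.8/3.00 = 3.9333
Step 3: Lq = λ²/(μ(μ-λ)) = 139.24/(14.8×3.00) = 3.1360
Step 4: W = 1/(μ-λ) = 1/3.00 = 0.33333
Step 5: Wq = λ/(μ(μ-λ)) = 11.8/(14.8×3.00) = 0.2658
Step 6: P(0) = 1-ρ = 0.2027
Verify: L = λW = 11.8×0.33333 = 3.9333 ✔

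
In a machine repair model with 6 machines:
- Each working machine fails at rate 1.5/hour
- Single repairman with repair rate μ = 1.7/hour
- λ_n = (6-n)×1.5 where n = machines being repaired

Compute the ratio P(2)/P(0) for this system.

P(2)/P(0) = ∏_{i=0}^{2-1} λ_i/μ_{i+1}
= (6-0)×1.5/1.7 × (6-1)×1.5/1.7
= 23.3564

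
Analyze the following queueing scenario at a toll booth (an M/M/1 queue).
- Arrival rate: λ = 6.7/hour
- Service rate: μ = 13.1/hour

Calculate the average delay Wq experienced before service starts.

First, compute utilization: ρ = λ/μ = 6.7/13.1 = 0.5115
For M/M/1: Wq = λ/(μ(μ-λ))
Wq = 6.7/(13.1 × (13.1-6.7))
Wq = 6.7/(13.1 × 6.40)
Wq = 0.07991 hours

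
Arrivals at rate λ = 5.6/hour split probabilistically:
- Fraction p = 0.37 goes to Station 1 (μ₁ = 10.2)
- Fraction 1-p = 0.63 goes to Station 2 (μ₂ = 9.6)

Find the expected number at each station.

Effective rates: λ₁ = 5.6×0.37 = 2.072, λ₂ = 5.6×0.63 = 3.528
Station 1: ρ₁ = 2.072/10.2 = 0.2031, L₁ = ρ₁/(1-ρ₁) = 0.2031/(1-0.2031) = 0.2549
Station 2: ρ₂ = 3.528/9.6 = 0.3675, L₂ = ρ₂/(1-ρ₂) = 0.3675/(1-0.3675) = 0.5810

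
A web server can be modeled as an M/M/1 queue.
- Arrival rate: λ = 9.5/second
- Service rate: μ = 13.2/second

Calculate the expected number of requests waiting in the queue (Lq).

ρ = λ/μ = 9.5/13.2 = 0.7197
For M/M/1: Lq = λ²/(μ(μ-λ))
Lq = 90.25/(13.2 × 3.70)
Lq = 1.8479 requests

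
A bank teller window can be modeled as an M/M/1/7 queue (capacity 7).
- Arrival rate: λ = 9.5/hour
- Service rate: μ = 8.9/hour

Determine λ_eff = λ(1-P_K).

ρ = λ/μ = 9.5/8.9 = 1.0674
P₀ = (1-ρ)/(1-ρ^(K+1)) = (1-1.0674)/(1-1.0674^8) = -0.06740/-0.6851 = 0.09838
P_K = P₀×ρ^K = 0.09838 × 1.0674^7 = 0.09838 × 1.5787 = 0.1553
λ_eff = λ(1-P_K) = 9.5 × (1 - 0.155323) = 9.5 × 0.844677 = 8.0244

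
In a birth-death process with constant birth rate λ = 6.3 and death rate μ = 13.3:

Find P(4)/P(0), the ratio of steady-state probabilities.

For constant rates: P(n)/P(0) = (λ/μ)^n
P(4)/P(0) = (6.3/13.3)^4 = 0.47368^4 = 0.05034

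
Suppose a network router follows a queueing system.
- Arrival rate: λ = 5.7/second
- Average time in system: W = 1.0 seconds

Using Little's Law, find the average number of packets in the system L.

Little's Law: L = λW
L = 5.7 × 1.0 = 5.7000 packets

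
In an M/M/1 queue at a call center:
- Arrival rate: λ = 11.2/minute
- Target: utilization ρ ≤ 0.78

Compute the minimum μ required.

ρ = λ/μ, so μ = λ/ρ
μ ≥ 11.2/0.78 = 14.3590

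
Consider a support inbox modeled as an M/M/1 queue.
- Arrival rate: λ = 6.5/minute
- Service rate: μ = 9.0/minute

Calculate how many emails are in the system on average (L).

ρ = λ/μ = 6.5/9.0 = 0.7222
For M/M/1: L = λ/(μ-λ)
L = 6.5/(9.0-6.5) = 6.5/2.50
L = 2.6000 emails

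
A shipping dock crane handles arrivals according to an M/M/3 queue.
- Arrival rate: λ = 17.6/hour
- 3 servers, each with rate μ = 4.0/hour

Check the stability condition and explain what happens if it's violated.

Stability requires ρ = λ/(cμ) < 1
ρ = 17.6/(3 × 4.0) = 17.6/12.00 = 1.4667
Since 1.4667 ≥ 1, the system is UNSTABLE.
Need c > λ/μ = 17.6/4.0 = 4.40.
Minimum servers needed: c = 5.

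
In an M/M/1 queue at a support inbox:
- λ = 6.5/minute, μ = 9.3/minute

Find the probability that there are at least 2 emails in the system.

ρ = λ/μ = 6.5/9.3 = 0.6989
P(N ≥ n) = ρⁿ
P(N ≥ 2) = 0.6989^2
P(N ≥ 2) = 0.4885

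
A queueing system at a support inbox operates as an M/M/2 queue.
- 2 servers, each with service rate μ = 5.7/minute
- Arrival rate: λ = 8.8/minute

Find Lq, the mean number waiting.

Traffic intensity: ρ = λ/(cμ) = 8.8/(2×5.7) = 0.7719
Since ρ = 0.7719 < 1, system is stable.
Offered load a = λ/μ = cρ = 8.8/5.7 = 1.5439
P₀ = [ Σₙ₌₀^1 aⁿ/n! + a^2/(2!(1-ρ)) ]⁻¹
Σ = a^0/0! + a^1/1! = 1.0000 + 1.5439 = 2.5439
a^2/(2!(1-ρ)) = 2.3835/(2 × 0.22807) = 5.2254
P₀ = 1/(2.5439 + 5.2254) = 0.1287
Lq = P₀·a^2·ρ / (2!(1-ρ)²) = 0.128713 × 2.38350 × 0.771930 / (2 × 0.0520160) = 2.2764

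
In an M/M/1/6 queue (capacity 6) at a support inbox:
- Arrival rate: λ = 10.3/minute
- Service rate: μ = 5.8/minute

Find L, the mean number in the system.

ρ = λ/μ = 10.3/5.8 = 1.7759
P₀ = (1-ρ)/(1-ρ^(K+1)) = (1-1.7759)/(1-1.7759^7) = -0.7759/-54.7095 = 0.01418
P_K = P₀×ρ^K = 0.014182 × 1.7759^6 = 0.014182 × 31.3697 = 0.4449
L = ρ[1 - (K+1)ρ^K + Kρ^(K+1)] / [(1-ρ)(1-ρ^(K+1))]
L = 1.7759 × (1 - 7×31.3697 + 6×55.7095) / ((1 - 1.7759) × (1 - 55.7095)) = 4.8391 emails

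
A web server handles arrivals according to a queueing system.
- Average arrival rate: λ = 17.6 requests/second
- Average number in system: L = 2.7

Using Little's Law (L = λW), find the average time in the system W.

Little's Law: L = λW, so W = L/λ
W = 2.7/17.6 = 0.1534 seconds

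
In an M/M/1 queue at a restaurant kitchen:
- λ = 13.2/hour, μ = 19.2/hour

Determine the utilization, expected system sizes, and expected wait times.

Step 1: ρ = λ/μ = 13.2/19.2 = 0.6875
Step 2: L = λ/(μ-λ) = 13.2/6.00 = 2.2000
Step 3: Lq = λ²/(μ(μ-λ)) = 174.24/(19.2×6.00) = 1.5125
Step 4: W = 1/(μ-λ) = 1/6.00 = 0.16667
Step 5: Wq = λ/(μ(μ-λ)) = 13.2/(19.2×6.00) = 0.1146
Step 6: P(0) = 1-ρ = 0.3125
Verify: L = λW = 13.2×0.16667 = 2.2000 ✔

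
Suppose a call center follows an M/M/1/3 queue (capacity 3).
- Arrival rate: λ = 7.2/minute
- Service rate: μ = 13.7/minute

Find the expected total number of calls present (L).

ρ = λ/μ = 7.2/13.7 = 0.52555
P₀ = (1-ρ)/(1-ρ^(K+1)) = (1-0.52555)/(1-0.52555^4) = 0.47445/0.92371 = 0.5136
P_K = P₀×ρ^K = 0.51363 × 0.52555^3 = 0.51363 × 0.14516 = 0.07456
L = ρ[1 - (K+1)ρ^K + Kρ^(K+1)] / [(1-ρ)(1-ρ^(K+1))]
L = 0.52555 × (1 - 4×0.14516 + 3×0.076288) / ((1 - 0.52555) × (1 - 0.076288)) = 0.7773 calls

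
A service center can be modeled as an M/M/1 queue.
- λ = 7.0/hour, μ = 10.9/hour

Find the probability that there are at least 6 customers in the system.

ρ = λ/μ = 7.0/10.9 = 0.6422
P(N ≥ n) = ρⁿ
P(N ≥ 6) = 0.6422^6
P(N ≥ 6) = 0.07015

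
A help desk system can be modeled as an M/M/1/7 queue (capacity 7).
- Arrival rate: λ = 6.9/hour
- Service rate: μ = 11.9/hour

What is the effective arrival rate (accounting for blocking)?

ρ = λ/μ = 6.9/11.9 = 0.57983
P₀ = (1-ρ)/(1-ρ^(K+1)) = (1-0.57983)/(1-0.57983^8) = 0.4202/0.9872 = 0.4256
P_K = P₀×ρ^K = 0.42561 × 0.57983^7 = 0.42561 × 0.022035 = 0.009378
λ_eff = λ(1-P_K) = 6.9 × (1 - 0.009378) = 6.9 × 0.99062 = 6.8353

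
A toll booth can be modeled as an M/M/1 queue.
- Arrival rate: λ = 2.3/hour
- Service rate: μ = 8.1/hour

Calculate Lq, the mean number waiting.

ρ = λ/μ = 2.3/8.1 = 0.2840
For M/M/1: Lq = λ²/(μ(μ-λ))
Lq = 5.29/(8.1 × 5.80)
Lq = 0.1126 vehicles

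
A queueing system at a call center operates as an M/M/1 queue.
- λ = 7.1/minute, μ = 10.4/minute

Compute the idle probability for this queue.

ρ = λ/μ = 7.1/10.4 = 0.6827
P(0) = 1 - ρ = 1 - 0.6827 = 0.3173
The server is idle 31.73% of the time.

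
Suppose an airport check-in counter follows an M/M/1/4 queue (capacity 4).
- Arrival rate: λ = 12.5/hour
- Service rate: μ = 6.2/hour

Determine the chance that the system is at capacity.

ρ = λ/μ = 12.5/6.2 = 2.0161
P₀ = (1-ρ)/(1-ρ^(K+1)) = (1-2.0161)/(1-2.0161^5) = -1.0161/-32.3089 = 0.03145
P_K = P₀×ρ^K = 0.03145 × 2.0161^4 = 0.03145 × 16.5215 = 0.5196
Blocking probability = 51.96%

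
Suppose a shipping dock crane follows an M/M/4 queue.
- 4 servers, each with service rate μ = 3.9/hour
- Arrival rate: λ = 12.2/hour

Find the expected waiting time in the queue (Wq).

Traffic intensity: ρ = λ/(cμ) = 12.2/(4×3.9) = 0.7821
Since ρ = 0.7821 < 1, system is stable.
Offered load a = λ/μ = cρ = 12.2/3.9 = 3.1282
P₀ = [ Σₙ₌₀^3 aⁿ/n! + a^4/(4!(1-ρ)) ]⁻¹
Σ = a^0/0! + a^1/1! + a^2/2! + a^3/3! = 1.00000 + 3.12821 + 4.89283 + 5.10193 = 14.1230
a^4/(4!(1-ρ)) = 95.7593/(24 × 0.217949) = 18.3069
P₀ = 1/(14.1230 + 18.3069) = 0.03084
Lq = P₀·a^4·ρ / (4!(1-ρ)²) = 0.030836 × 95.7593 × 0.78205 / (24 × 0.047502) = 2.0256
Wq = Lq/λ = 2.0256/12.2 = 0.1660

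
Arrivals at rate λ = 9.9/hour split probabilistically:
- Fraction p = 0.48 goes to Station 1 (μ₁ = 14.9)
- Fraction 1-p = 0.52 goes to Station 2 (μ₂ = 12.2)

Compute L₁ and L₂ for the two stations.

Effective rates: λ₁ = 9.9×0.48 = 4.752, λ₂ = 9.9×0.52 = 5.148
Station 1: ρ₁ = 4.752/14.9 = 0.31893, L₁ = ρ₁/(1-ρ₁) = 0.31893/(1-0.31893) = 0.4683
Station 2: ρ₂ = 5.148/12.2 = 0.42197, L₂ = ρ₂/(1-ρ₂) = 0.42197/(1-0.42197) = 0.7300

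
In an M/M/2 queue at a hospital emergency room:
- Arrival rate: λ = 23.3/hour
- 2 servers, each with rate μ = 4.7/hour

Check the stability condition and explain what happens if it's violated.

Stability requires ρ = λ/(cμ) < 1
ρ = 23.3/(2 × 4.7) = 23.3/9.40 = 2.4787
Since 2.4787 ≥ 1, the system is UNSTABLE.
Need c > λ/μ = 23.3/4.7 = 4.96.
Minimum servers needed: c = 5.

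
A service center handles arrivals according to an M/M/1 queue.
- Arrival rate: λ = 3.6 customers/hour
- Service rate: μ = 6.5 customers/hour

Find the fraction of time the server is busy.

Server utilization: ρ = λ/μ
ρ = 3.6/6.5 = 0.5538
The server is busy 55.38% of the time.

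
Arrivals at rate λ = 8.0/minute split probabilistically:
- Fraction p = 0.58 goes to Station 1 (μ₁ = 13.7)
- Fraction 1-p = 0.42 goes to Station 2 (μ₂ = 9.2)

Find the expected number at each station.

Effective rates: λ₁ = 8.0×0.58 = 4.64, λ₂ = 8.0×0.42 = 3.36
Station 1: ρ₁ = 4.64/13.7 = 0.338686, L₁ = ρ₁/(1-ρ₁) = 0.338686/(1-0.338686) = 0.5121
Station 2: ρ₂ = 3.36/9.2 = 0.3652, L₂ = ρ₂/(1-ρ₂) = 0.3652/(1-0.3652) = 0.5753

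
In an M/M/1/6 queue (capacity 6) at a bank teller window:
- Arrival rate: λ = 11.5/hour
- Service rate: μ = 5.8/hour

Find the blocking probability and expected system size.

ρ = λ/μ = 11.5/5.8 = 1.98276
P₀ = (1-ρ)/(1-ρ^(K+1)) = (1-1.98276)/(1-1.98276^7) = -0.9828/-119.4734 = 0.008226
P_K = P₀×ρ^K = 0.008226 × 1.98276^6 = 0.008226 × 60.7604 = 0.4998
Blocking probability P_6 = 0.4998 (49.98%)
L = ρ[1 - (K+1)ρ^K + Kρ^(K+1)] / [(1-ρ)(1-ρ^(K+1))]
L = 1.98276 × (1 - 7×60.76044 + 6×120.4734) / ((1 - 1.98276) × (1 - 120.4734)) = 5.0410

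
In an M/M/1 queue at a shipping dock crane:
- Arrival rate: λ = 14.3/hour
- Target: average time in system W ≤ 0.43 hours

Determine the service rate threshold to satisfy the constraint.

For M/M/1: W = 1/(μ-λ)
Need W ≤ 0.43, so 1/(μ-λ) ≤ 0.43
μ - λ ≥ 1/0.43 = 2.3256
μ ≥ 14.3 + 2.3256 = 16.6256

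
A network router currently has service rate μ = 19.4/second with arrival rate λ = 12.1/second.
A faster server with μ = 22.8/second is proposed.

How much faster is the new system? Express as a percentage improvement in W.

System 1: ρ₁ = 12.1/19.4 = 0.6237, W₁ = 1/(19.4-12.1) = 0.1370
System 2: ρ₂ = 12.1/22.8 = 0.5307, W₂ = 1/(22.8-12.1) = 0.09346
Improvement: (W₁-W₂)/W₁ = (0.1370-0.09346)/0.1370 = 31.78%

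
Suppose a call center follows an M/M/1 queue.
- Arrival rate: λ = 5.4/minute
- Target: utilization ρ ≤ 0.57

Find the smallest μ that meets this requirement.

ρ = λ/μ, so μ = λ/ρ
μ ≥ 5.4/0.57 = 9.4737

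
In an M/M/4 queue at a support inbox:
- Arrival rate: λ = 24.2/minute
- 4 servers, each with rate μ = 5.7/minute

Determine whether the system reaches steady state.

Stability requires ρ = λ/(cμ) < 1
ρ = 24.2/(4 × 5.7) = 24.2/22.80 = 1.0614
Since 1.0614 ≥ 1, the system is UNSTABLE.
Need c > λ/μ = 24.2/5.7 = 4.25.
Minimum servers needed: c = 5.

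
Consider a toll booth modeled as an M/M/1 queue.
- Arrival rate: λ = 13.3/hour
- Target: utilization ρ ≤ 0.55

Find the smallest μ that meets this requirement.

ρ = λ/μ, so μ = λ/ρ
μ ≥ 13.3/0.55 = 24.1818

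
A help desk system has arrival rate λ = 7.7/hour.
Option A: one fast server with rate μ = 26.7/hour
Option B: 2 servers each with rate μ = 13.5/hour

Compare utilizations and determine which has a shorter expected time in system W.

Option A: single server μ = 26.7 (M/M/1)
  ρ_A = 7.7/26.7 = 0.2884
  W_A = 1/(μ-λ) = 1/(26.7-7.7) = 1/19.00 = 0.05263

Option B: 2 servers μ = 13.5 (M/M/2)
  ρ_B = λ/(cμ) = 7.7/(2×13.5) = 0.2852
  Offered load a = λ/μ = cρ = 7.7/13.5 = 0.5704
  P₀ = [ Σₙ₌₀^1 aⁿ/n! + a^2/(2!(1-ρ)) ]⁻¹
  Σ = a^0/0! + a^1/1! = 1.0000 + 0.5704 = 1.5704
  a^2/(2!(1-ρ)) = 0.32532/(2 × 0.71481) = 0.2276
  P₀ = 1/(1.5704 + 0.2276) = 0.5562
  Lq = P₀·a^2·ρ / (2!(1-ρ)²) = 0.55620 × 0.32532 × 0.28519 / (2 × 0.51096) = 0.05050
  Wq_B = Lq/λ = 0.05050/7.7 = 0.006558
  W_B = Wq_B + 1/μ = 0.006558 + 0.07407 = 0.08063

Since W_A = 0.05263 < W_B = 0.08063, Option A (single fast server) has the shorter time in system.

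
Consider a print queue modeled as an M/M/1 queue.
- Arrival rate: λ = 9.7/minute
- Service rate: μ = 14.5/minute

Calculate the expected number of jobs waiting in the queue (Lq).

ρ = λ/μ = 9.7/14.5 = 0.6690
For M/M/1: Lq = λ²/(μ(μ-λ))
Lq = 94.09/(14.5 × 4.80)
Lq = 1.3519 jobs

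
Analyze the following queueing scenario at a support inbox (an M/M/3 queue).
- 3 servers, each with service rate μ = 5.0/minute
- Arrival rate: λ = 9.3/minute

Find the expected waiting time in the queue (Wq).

Traffic intensity: ρ = λ/(cμ) = 9.3/(3×5.0) = 0.6200
Since ρ = 0.6200 < 1, system is stable.
Offered load a = λ/μ = cρ = 9.3/5.0 = 1.8600
P₀ = [ Σₙ₌₀^2 aⁿ/n! + a^3/(3!(1-ρ)) ]⁻¹
Σ = a^0/0! + a^1/1! + a^2/2! = 1.0000 + 1.8600 + 1.7298 = 4.5898
a^3/(3!(1-ρ)) = 6.4349/(6 × 0.3800) = 2.8223
P₀ = 1/(4.5898 + 2.8223) = 0.1349
Lq = P₀·a^3·ρ / (3!(1-ρ)²) = 0.134914 × 6.43486 × 0.620000 / (6 × 0.144400) = 0.6213
Wq = Lq/λ = 0.62126/9.3 = 0.06680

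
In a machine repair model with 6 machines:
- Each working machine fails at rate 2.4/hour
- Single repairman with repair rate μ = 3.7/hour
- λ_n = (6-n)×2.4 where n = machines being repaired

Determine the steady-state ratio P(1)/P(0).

P(1)/P(0) = ∏_{i=0}^{1-1} λ_i/μ_{i+1}
= (6-0)×2.4/3.7
= 3.8919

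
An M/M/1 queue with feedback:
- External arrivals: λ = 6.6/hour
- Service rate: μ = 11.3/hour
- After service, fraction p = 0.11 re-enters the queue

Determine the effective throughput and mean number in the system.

Effective arrival rate: λ_eff = λ/(1-p) = 6.6/(1-0.11) = 6.6/0.89 = 7.4157
ρ = λ_eff/μ = 7.4157/11.3 = 0.65626
L = ρ/(1-ρ) = 0.65626/(1-0.65626) = 1.9092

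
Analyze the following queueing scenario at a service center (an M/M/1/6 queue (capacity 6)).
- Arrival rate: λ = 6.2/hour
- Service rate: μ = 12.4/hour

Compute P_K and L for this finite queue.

ρ = λ/μ = 6.2/12.4 = 0.5000
P₀ = (1-ρ)/(1-ρ^(K+1)) = (1-0.5000)/(1-0.5000^7) = 0.5000/0.9922 = 0.5039
P_K = P₀×ρ^K = 0.50394 × 0.5000^6 = 0.50394 × 0.015625 = 0.007874
Blocking probability P_6 = 0.007874 (0.79%)
L = ρ[1 - (K+1)ρ^K + Kρ^(K+1)] / [(1-ρ)(1-ρ^(K+1))]
L = 0.5000 × (1 - 7×0.01562 + 6×0.007812) / ((1 - 0.5000) × (1 - 0.007812)) = 0.9449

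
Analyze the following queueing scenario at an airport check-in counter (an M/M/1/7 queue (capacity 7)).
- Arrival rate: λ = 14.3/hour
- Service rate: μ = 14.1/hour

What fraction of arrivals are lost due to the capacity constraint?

ρ = λ/μ = 14.3/14.1 = 1.01418
P₀ = (1-ρ)/(1-ρ^(K+1)) = (1-1.01418)/(1-1.01418^8) = -0.014180/-0.11923 = 0.1189
P_K = P₀×ρ^K = 0.1189 × 1.01418^7 = 0.1189 × 1.1036 = 0.1312
Blocking probability = 13.12%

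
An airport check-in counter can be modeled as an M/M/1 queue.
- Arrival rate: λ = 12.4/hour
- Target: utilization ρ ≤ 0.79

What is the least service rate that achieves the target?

ρ = λ/μ, so μ = λ/ρ
μ ≥ 12.4/0.79 = 15.6962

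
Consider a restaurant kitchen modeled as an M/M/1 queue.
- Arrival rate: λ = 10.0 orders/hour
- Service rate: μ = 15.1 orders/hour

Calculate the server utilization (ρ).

Server utilization: ρ = λ/μ
ρ = 10.0/15.1 = 0.6623
The server is busy 66.23% of the time.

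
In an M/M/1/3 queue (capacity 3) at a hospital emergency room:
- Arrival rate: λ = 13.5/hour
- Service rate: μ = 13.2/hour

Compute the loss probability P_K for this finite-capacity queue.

ρ = λ/μ = 13.5/13.2 = 1.0227
P₀ = (1-ρ)/(1-ρ^(K+1)) = (1-1.0227)/(1-1.0227^4) = -0.02270/-0.09394 = 0.2416
P_K = P₀×ρ^K = 0.24165 × 1.0227^3 = 0.24165 × 1.0697 = 0.2585
Blocking probability = 25.85%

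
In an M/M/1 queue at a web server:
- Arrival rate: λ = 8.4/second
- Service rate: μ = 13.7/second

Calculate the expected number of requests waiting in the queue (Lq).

ρ = λ/μ = 8.4/13.7 = 0.6131
For M/M/1: Lq = λ²/(μ(μ-λ))
Lq = 70.56/(13.7 × 5.30)
Lq = 0.9718 requests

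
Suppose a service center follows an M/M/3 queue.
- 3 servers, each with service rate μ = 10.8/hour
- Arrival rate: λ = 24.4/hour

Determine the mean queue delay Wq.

Traffic intensity: ρ = λ/(cμ) = 24.4/(3×10.8) = 0.7531
Since ρ = 0.7531 < 1, system is stable.
Offered load a = λ/μ = cρ = 24.4/10.8 = 2.2593
P₀ = [ Σₙ₌₀^2 aⁿ/n! + a^3/(3!(1-ρ)) ]⁻¹
Σ = a^0/0! + a^1/1! + a^2/2! = 1.0000 + 2.2593 + 2.5521 = 5.8114
a^3/(3!(1-ρ)) = 11.5318/(6 × 0.246914) = 7.7840
P₀ = 1/(5.8114 + 7.7840) = 0.07355
Lq = P₀·a^3·ρ / (3!(1-ρ)²) = 0.073554 × 11.5318 × 0.75309 / (6 × 0.060966) = 1.7463
Wq = Lq/λ = 1.7463/24.4 = 0.07157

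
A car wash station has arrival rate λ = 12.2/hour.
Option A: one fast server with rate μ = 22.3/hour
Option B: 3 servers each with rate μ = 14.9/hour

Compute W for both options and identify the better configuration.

Option A: single server μ = 22.3 (M/M/1)
  ρ_A = 12.2/22.3 = 0.5471
  W_A = 1/(μ-λ) = 1/(22.3-12.2) = 1/10.10 = 0.09901

Option B: 3 servers μ = 14.9 (M/M/3)
  ρ_B = λ/(cμ) = 12.2/(3×14.9) = 0.2729
  Offered load a = λ/μ = cρ = 12.2/14.9 = 0.8188
  P₀ = [ Σₙ₌₀^2 aⁿ/n! + a^3/(3!(1-ρ)) ]⁻¹
  Σ = a^0/0! + a^1/1! + a^2/2! = 1.0000 + 0.8188 + 0.3352 = 2.1540
  a^3/(3!(1-ρ)) = 0.5489/(6 × 0.7271) = 0.1258
  P₀ = 1/(2.1540 + 0.1258) = 0.4386
  Lq = P₀·a^3·ρ / (3!(1-ρ)²) = 0.4386 × 0.5489 × 0.2729 / (6 × 0.5286) = 0.02072
  Wq_B = Lq/λ = 0.02072/12.2 = 0.001698
  W_B = Wq_B + 1/μ = 0.001698 + 0.06711 = 0.06881

Since W_B = 0.06881 < W_A = 0.09901, Option B (multiple servers) has the shorter time in system.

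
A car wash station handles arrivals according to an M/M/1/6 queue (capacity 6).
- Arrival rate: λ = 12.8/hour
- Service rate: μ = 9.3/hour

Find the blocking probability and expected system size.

ρ = λ/μ = 12.8/9.3 = 1.37634
P₀ = (1-ρ)/(1-ρ^(K+1)) = (1-1.37634)/(1-1.37634^7) = -0.37634/-8.3558 = 0.04504
P_K = P₀×ρ^K = 0.04504 × 1.37634^6 = 0.04504 × 6.7976 = 0.3062
Blocking probability P_6 = 0.3062 (30.62%)
L = ρ[1 - (K+1)ρ^K + Kρ^(K+1)] / [(1-ρ)(1-ρ^(K+1))]
L = 1.37634 × (1 - 7×6.7976 + 6×9.3558) / ((1 - 1.37634) × (1 - 9.3558)) = 4.1806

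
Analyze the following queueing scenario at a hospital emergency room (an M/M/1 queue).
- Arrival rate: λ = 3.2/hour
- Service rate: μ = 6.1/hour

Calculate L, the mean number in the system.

ρ = λ/μ = 3.2/6.1 = 0.5246
For M/M/1: L = λ/(μ-λ)
L = 3.2/(6.1-3.2) = 3.2/2.90
L = 1.1034 patients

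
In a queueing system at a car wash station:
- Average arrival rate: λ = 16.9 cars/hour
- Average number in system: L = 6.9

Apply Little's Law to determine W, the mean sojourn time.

Little's Law: L = λW, so W = L/λ
W = 6.9/16.9 = 0.4083 hours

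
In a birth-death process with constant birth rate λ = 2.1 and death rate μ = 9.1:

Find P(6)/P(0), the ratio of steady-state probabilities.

For constant rates: P(n)/P(0) = (λ/μ)^n
P(6)/P(0) = (2.1/9.1)^6 = 0.23077^6 = 0.0001510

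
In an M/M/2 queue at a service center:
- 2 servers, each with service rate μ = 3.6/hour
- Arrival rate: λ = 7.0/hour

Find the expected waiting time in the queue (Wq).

Traffic intensity: ρ = λ/(cμ) = 7.0/(2×3.6) = 0.9722
Since ρ = 0.9722 < 1, system is stable.
Offered load a = λ/μ = cρ = 7.0/3.6 = 1.9444
P₀ = [ Σₙ₌₀^1 aⁿ/n! + a^2/(2!(1-ρ)) ]⁻¹
Σ = a^0/0! + a^1/1! = 1.0000 + 1.9444 = 2.9444
a^2/(2!(1-ρ)) = 3.7808642/(2 × 0.027777778) = 68.0556
P₀ = 1/(2.9444 + 68.0556) = 0.01408
Lq = P₀·a^2·ρ / (2!(1-ρ)²) = 0.01408451 × 3.780864 × 0.9722222 / (2 × 0.0007716049) = 33.5485
Wq = Lq/λ = 33.5485/7.0 = 4.7926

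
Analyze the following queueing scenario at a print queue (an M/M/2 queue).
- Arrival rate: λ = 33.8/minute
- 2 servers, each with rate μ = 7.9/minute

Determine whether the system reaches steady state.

Stability requires ρ = λ/(cμ) < 1
ρ = 33.8/(2 × 7.9) = 33.8/15.80 = 2.1392
Since 2.1392 ≥ 1, the system is UNSTABLE.
Need c > λ/μ = 33.8/7.9 = 4.28.
Minimum servers needed: c = 5.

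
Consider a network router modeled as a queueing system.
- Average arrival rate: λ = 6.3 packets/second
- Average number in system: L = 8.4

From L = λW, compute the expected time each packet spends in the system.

Little's Law: L = λW, so W = L/λ
W = 8.4/6.3 = 1.3333 seconds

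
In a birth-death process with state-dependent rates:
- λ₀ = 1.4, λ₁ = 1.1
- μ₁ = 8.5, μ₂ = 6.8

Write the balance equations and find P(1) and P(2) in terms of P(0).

Balance equations:
State 0: λ₀P₀ = μ₁P₁ → P₁ = (λ₀/μ₁)P₀ = (1.4/8.5)P₀ = 0.1647P₀
State 1: P₂ = (λ₀λ₁)/(μ₁μ₂)P₀ = (1.4×1.1)/(8.5×6.8)P₀ = 0.02664P₀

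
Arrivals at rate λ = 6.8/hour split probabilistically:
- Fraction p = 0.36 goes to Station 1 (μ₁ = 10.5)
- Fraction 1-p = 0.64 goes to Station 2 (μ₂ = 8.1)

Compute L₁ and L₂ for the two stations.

Effective rates: λ₁ = 6.8×0.36 = 2.448, λ₂ = 6.8×0.64 = 4.352
Station 1: ρ₁ = 2.448/10.5 = 0.2331, L₁ = ρ₁/(1-ρ₁) = 0.2331/(1-0.2331) = 0.3040
Station 2: ρ₂ = 4.352/8.1 = 0.5373, L₂ = ρ₂/(1-ρ₂) = 0.5373/(1-0.5373) = 1.1612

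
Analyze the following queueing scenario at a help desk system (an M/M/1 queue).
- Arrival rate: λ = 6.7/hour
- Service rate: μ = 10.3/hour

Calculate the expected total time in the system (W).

First, compute utilization: ρ = λ/μ = 6.7/10.3 = 0.6505
For M/M/1: W = 1/(μ-λ)
W = 1/(10.3-6.7) = 1/3.60
W = 0.2778 hours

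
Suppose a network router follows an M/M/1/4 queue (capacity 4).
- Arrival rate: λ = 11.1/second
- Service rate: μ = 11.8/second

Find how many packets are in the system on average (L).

ρ = λ/μ = 11.1/11.8 = 0.9407
P₀ = (1-ρ)/(1-ρ^(K+1)) = (1-0.9407)/(1-0.9407^5) = 0.059300/0.26336 = 0.2252
P_K = P₀×ρ^K = 0.22517 × 0.9407^4 = 0.22517 × 0.78308 = 0.1763
L = ρ[1 - (K+1)ρ^K + Kρ^(K+1)] / [(1-ρ)(1-ρ^(K+1))]
L = 0.9407 × (1 - 5×0.7830772 + 4×0.7366407) / ((1 - 0.9407) × (1 - 0.7366407)) = 1.8779 packets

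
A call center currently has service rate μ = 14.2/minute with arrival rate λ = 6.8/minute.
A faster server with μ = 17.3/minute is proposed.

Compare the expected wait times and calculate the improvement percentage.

System 1: ρ₁ = 6.8/14.2 = 0.4789, W₁ = 1/(14.2-6.8) = 0.135135
System 2: ρ₂ = 6.8/17.3 = 0.3931, W₂ = 1/(17.3-6.8) = 0.0952381
Improvement: (W₁-W₂)/W₁ = (0.135135-0.0952381)/0.135135 = 29.52%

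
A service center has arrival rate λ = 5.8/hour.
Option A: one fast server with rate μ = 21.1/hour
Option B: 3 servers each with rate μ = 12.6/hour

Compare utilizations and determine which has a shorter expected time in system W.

Option A: single server μ = 21.1 (M/M/1)
  ρ_A = 5.8/21.1 = 0.2749
  W_A = 1/(μ-λ) = 1/(21.1-5.8) = 1/15.30 = 0.06536

Option B: 3 servers μ = 12.6 (M/M/3)
  ρ_B = λ/(cμ) = 5.8/(3×12.6) = 0.1534
  Offered load a = λ/μ = cρ = 5.8/12.6 = 0.4603
  P₀ = [ Σₙ₌₀^2 aⁿ/n! + a^3/(3!(1-ρ)) ]⁻¹
  Σ = a^0/0! + a^1/1! + a^2/2! = 1.0000 + 0.46032 + 0.10595 = 1.5663
  a^3/(3!(1-ρ)) = 0.09754/(6 × 0.8466) = 0.01920
  P₀ = 1/(1.5663 + 0.01920) = 0.6307
  Lq = P₀·a^3·ρ / (3!(1-ρ)²) = 0.6307 × 0.09754 × 0.1534 / (6 × 0.7167) = 0.002195
  Wq_B = Lq/λ = 0.00219525/5.8 = 0.00037849
  W_B = Wq_B + 1/μ = 0.00037849 + 0.079365 = 0.07974

Since W_A = 0.06536 < W_B = 0.07974, Option A (single fast server) has the shorter time in system.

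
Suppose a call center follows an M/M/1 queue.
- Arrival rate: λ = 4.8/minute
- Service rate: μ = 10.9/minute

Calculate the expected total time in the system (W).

First, compute utilization: ρ = λ/μ = 4.8/10.9 = 0.4404
For M/M/1: W = 1/(μ-λ)
W = 1/(10.9-4.8) = 1/6.10
W = 0.1639 minutes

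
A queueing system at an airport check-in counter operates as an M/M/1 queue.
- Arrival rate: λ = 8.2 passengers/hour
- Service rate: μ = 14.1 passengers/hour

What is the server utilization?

Server utilization: ρ = λ/μ
ρ = 8.2/14.1 = 0.5816
The server is busy 58.16% of the time.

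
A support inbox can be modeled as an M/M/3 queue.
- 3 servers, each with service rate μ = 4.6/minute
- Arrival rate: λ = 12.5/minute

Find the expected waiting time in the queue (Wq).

Traffic intensity: ρ = λ/(cμ) = 12.5/(3×4.6) = 0.9058
Since ρ = 0.9058 < 1, system is stable.
Offered load a = λ/μ = cρ = 12.5/4.6 = 2.7174
P₀ = [ Σₙ₌₀^2 aⁿ/n! + a^3/(3!(1-ρ)) ]⁻¹
Σ = a^0/0! + a^1/1! + a^2/2! = 1.0000 + 2.7174 + 3.6921 = 7.4095
a^3/(3!(1-ρ)) = 20.0658/(6 × 0.094203) = 35.5010
P₀ = 1/(7.4095 + 35.5010) = 0.02330
Lq = P₀·a^3·ρ / (3!(1-ρ)²) = 0.0233043 × 20.0658 × 0.905797 / (6 × 0.00887419) = 7.9551
Wq = Lq/λ = 7.9551/12.5 = 0.6364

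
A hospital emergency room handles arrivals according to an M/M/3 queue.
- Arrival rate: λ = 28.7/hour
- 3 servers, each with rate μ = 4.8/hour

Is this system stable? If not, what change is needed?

Stability requires ρ = λ/(cμ) < 1
ρ = 28.7/(3 × 4.8) = 28.7/14.40 = 1.9931
Since 1.9931 ≥ 1, the system is UNSTABLE.
Need c > λ/μ = 28.7/4.8 = 5.98.
Minimum servers needed: c = 6.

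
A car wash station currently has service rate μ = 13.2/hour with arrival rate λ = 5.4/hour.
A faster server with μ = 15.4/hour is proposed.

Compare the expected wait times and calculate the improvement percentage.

System 1: ρ₁ = 5.4/13.2 = 0.4091, W₁ = 1/(13.2-5.4) = 0.1282
System 2: ρ₂ = 5.4/15.4 = 0.3506, W₂ = 1/(15.4-5.4) = 0.1000
Improvement: (W₁-W₂)/W₁ = (0.1282-0.1000)/0.1282 = 22.00%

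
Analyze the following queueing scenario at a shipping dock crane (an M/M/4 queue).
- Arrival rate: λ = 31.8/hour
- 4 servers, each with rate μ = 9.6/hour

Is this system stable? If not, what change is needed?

Stability requires ρ = λ/(cμ) < 1
ρ = 31.8/(4 × 9.6) = 31.8/38.40 = 0.8281
Since 0.8281 < 1, the system is STABLE.
The servers are busy 82.81% of the time.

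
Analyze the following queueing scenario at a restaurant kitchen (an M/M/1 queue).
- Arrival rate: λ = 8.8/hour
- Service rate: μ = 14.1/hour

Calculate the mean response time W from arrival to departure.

First, compute utilization: ρ = λ/μ = 8.8/14.1 = 0.6241
For M/M/1: W = 1/(μ-λ)
W = 1/(14.1-8.8) = 1/5.30
W = 0.1887 hours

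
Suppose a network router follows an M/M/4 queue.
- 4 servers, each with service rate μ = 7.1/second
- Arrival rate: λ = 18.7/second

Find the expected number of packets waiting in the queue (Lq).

Traffic intensity: ρ = λ/(cμ) = 18.7/(4×7.1) = 0.6585
Since ρ = 0.6585 < 1, system is stable.
Offered load a = λ/μ = cρ = 18.7/7.1 = 2.6338
P₀ = [ Σₙ₌₀^3 aⁿ/n! + a^4/(4!(1-ρ)) ]⁻¹
Σ = a^0/0! + a^1/1! + a^2/2! + a^3/3! = 1.00000 + 2.63380 + 3.46846 + 3.04508 = 10.1473
a^4/(4!(1-ρ)) = 48.1208/(24 × 0.34155) = 5.8704
P₀ = 1/(10.1473 + 5.8704) = 0.06243
Lq = P₀·a^4·ρ / (4!(1-ρ)²) = 0.062431 × 48.1208 × 0.65845 / (24 × 0.11666) = 0.7065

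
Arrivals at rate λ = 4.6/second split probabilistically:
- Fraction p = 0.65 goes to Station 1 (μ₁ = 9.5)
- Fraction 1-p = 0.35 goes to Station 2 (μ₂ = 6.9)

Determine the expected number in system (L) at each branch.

Effective rates: λ₁ = 4.6×0.65 = 2.99, λ₂ = 4.6×0.35 = 1.61
Station 1: ρ₁ = 2.99/9.5 = 0.31474, L₁ = ρ₁/(1-ρ₁) = 0.31474/(1-0.31474) = 0.4593
Station 2: ρ₂ = 1.61/6.9 = 0.2333, L₂ = ρ₂/(1-ρ₂) = 0.2333/(1-0.2333) = 0.3043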